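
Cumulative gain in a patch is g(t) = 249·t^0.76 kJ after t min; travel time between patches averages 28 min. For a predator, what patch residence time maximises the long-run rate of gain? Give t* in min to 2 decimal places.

By the marginal value theorem, leave when the instantaneous gain rate g'(t) equals the habitat-wide average g(t)/(T + t).
g'(t) = 0.76·249·t^-0.24. Setting 0.76·249·t^-0.24 = 249·t^0.76/(28+t) gives 0.76(28+t) = t, so 0.24·t = 0.76×28.
t* = 0.76×28/0.24 = 88.67 min.

88.67 min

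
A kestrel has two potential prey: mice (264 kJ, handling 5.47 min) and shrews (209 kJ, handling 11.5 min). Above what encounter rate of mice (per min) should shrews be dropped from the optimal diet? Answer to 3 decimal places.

0.110 per min

The zero-one rule: include shrews iff E₂/h₂ > λE₁/(1+λh₁). Equality gives the switch point.
λE₁h₂ = E₂ + λE₂h₁ ⇒ λ = E₂/(E₁h₂ − E₂h₁) = 209/(3036 − 1143) = 0.1104 per min.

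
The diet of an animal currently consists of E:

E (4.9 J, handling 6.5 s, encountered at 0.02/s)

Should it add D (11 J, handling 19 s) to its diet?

Yes

On E alone, R = ΣλE/(1+Σλh) = 0.098/1.13 = 0.08673 J/s.
Profitability of D: 11/19 = 0.5789 J/s.
Since 0.5789 > R, including D increases the long-run rate.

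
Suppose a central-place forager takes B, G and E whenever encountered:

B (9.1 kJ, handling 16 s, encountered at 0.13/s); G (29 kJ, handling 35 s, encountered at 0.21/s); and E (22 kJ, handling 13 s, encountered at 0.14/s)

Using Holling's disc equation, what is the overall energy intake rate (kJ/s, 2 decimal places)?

Energy encountered per unit search time: 0.13×9.1 + 0.21×29 + 0.14×22 = 10.35 kJ/s.
Handling time per unit search time: 0.13×16 + 0.21×35 + 0.14×13 = 11.25.
Rate = 10.35/(1 + 11.25) = 0.8451 kJ/s.

0.85 kJ/s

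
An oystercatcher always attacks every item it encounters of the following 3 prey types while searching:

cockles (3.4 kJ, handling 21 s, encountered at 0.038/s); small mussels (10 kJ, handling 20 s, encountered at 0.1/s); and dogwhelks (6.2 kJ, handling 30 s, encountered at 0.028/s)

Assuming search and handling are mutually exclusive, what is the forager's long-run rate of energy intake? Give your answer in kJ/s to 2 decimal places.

0.28 kJ/s

Energy encountered per unit search time: 0.038×3.4 + 0.1×10 + 0.028×6.2 = 1.303 kJ/s.
Handling time per unit search time: 0.038×21 + 0.1×20 + 0.028×30 = 3.638.
Rate = 1.303/(1 + 3.638) = 0.2809 kJ/s.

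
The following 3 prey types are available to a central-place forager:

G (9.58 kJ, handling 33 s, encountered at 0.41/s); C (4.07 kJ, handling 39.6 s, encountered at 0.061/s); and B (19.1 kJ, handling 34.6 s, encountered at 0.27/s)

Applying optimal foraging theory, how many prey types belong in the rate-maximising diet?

Rank by E/h (kJ/s): B 0.552, G 0.29, C 0.103. Include each in turn until the next type's E/h falls below the running intake rate.
Rate on top 1: 0.4986. G: 0.29 < 0.4986 → exclude; stop.
Optimal diet: B — 1 of 3 types.

1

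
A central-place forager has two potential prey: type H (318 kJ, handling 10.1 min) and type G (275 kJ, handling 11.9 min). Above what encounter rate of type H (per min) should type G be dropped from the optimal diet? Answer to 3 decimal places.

0.273 per min

The zero-one rule: include type G iff E₂/h₂ > λE₁/(1+λh₁). Equality gives the switch point.
λE₁h₂ = E₂ + λE₂h₁ ⇒ λ = E₂/(E₁h₂ − E₂h₁) = 275/(3784 − 2778) = 0.2732 per min.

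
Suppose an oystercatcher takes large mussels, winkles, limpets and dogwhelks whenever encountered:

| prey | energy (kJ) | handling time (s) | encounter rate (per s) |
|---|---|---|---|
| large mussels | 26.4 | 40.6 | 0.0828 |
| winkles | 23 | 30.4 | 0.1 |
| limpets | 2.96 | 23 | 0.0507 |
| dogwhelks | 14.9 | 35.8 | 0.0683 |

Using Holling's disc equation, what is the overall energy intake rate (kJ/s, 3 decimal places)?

0.513 kJ/s

R = (0.0828×26.4 + 0.1×23 + 0.0507×2.96 + 0.0683×14.9) / (1 + 0.0828×40.6 + 0.1×30.4 + 0.0507×23 + 0.0683×35.8) = 5.654/11.01 = 0.5134 kJ/s.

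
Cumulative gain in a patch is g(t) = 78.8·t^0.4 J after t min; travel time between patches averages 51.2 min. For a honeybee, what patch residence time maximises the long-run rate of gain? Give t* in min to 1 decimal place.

34.1 min

Optimal t* satisfies g'(t*) = g(t*)/(T + t*).
g'(t) = 0.4·78.8·t^-0.6. Setting 0.4·78.8·t^-0.6 = 78.8·t^0.4/(51.2+t) gives 0.4(51.2+t) = t, so 0.60·t = 0.4×51.2.
t* = 0.4×51.2/0.60 = 34.13 min.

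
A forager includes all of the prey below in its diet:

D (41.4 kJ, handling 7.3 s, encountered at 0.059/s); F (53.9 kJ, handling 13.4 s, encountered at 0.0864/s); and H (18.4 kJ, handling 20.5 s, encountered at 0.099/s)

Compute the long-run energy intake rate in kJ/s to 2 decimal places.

R = Σλ_iE_i / (1 + Σλ_ih_i)
Numerator: 0.059×41.4 + 0.0864×53.9 + 0.099×18.4 = 8.921
Denominator: 1 + 0.059×7.3 + 0.0864×13.4 + 0.099×20.5 = 4.618
R = 8.921/4.618 = 1.932 kJ/s

1.93 kJ/s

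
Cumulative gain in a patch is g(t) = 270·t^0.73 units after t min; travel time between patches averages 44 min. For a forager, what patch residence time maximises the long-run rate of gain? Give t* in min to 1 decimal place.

By the marginal value theorem, leave when the instantaneous gain rate g'(t) equals the habitat-wide average g(t)/(T + t).
g'(t) = 0.73·270·t^-0.27. Setting 0.73·270·t^-0.27 = 270·t^0.73/(44+t) gives 0.73(44+t) = t, so 0.27·t = 0.73×44.
t* = 0.73×44/0.27 = 119 min.

119.0 min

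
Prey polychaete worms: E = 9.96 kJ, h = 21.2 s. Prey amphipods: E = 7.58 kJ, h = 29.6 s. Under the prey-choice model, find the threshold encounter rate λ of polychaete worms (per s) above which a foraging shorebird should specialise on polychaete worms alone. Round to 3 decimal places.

0.057 per s

At the threshold, the rate on polychaete worms alone equals the profitability of amphipods: λ·9.96/(1 + λ·21.2) = 7.58/29.6 = 0.2561.
Rearranging, λ(9.96 − 0.2561×21.2) = 0.2561, so λ = 0.2561/4.531 = 0.05652 per s.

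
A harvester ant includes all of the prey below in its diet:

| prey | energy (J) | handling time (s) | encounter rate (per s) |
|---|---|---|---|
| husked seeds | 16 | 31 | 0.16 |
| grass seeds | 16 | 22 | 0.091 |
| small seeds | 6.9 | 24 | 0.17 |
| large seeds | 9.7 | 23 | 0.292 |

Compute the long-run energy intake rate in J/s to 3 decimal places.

0.428 J/s

R = Σλ_iE_i / (1 + Σλ_ih_i)
Numerator: 0.16×16 + 0.091×16 + 0.17×6.9 + 0.292×9.7 = 8.021
Denominator: 1 + 0.16×31 + 0.091×22 + 0.17×24 + 0.292×23 = 18.76
R = 8.021/18.76 = 0.4276 J/s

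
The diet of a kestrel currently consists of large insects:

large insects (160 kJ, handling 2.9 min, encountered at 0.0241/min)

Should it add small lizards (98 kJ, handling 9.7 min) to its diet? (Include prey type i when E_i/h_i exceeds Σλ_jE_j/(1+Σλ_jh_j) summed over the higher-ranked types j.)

Intake rate on the current diet: R = (0.0241×160) / (1 + 0.0241×2.9) = 3.856/1.07 = 3.604 kJ/min.
small lizards: E/h = 98/9.7 = 10.1 kJ/min.
10.1 > 3.604, so adding small lizards raises the average — include it.

Yes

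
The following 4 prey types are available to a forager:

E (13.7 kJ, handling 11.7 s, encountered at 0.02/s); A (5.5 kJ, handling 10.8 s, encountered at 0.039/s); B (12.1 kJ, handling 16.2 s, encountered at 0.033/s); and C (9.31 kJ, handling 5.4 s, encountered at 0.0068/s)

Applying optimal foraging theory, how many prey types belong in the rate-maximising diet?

4

Rank by E/h (kJ/s): C 1.72, E 1.17, B 0.747, A 0.509. Include each in turn until the next type's E/h falls below the running intake rate.
Rate on top 1: 0.06107. E: 1.17 > 0.06107 → include.
Rate on top 2: 0.2654. B: 0.747 > 0.2654 → include.
Rate on top 3: 0.408. A: 0.509 > 0.408 → include.
Optimal diet: C, E, B, A — 4 of 4 types.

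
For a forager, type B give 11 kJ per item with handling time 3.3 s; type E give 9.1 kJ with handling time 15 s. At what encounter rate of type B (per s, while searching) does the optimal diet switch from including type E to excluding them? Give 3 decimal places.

0.067 per s

At the threshold, the rate on type B alone equals the profitability of type E: λ·11/(1 + λ·3.3) = 9.1/15 = 0.6067.
Rearranging, λ(11 − 0.6067×3.3) = 0.6067, so λ = 0.6067/8.998 = 0.06742 per s.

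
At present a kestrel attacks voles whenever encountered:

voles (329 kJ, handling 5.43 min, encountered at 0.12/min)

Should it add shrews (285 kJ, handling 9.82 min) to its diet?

Yes

Intake rate on the current diet: R = (0.12×329) / (1 + 0.12×5.43) = 39.48/1.652 = 23.9 kJ/min.
shrews: E/h = 285/9.82 = 29.02 kJ/min.
29.02 > 23.9, so adding shrews raises the average — include it.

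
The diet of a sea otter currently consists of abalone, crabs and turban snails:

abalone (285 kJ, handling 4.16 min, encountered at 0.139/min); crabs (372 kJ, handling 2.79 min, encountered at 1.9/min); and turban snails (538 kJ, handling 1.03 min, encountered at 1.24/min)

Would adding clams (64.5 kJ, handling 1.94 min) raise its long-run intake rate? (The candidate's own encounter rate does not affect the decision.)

No

Current rate: (0.139×285 + 1.9×372 + 1.24×538)/(1 + 0.139×4.16 + 1.9×2.79 + 1.24×1.03) = 173.3 kJ/min.
Profitability of clams: 64.5/1.94 = 33.25 kJ/min.
Since 33.25 < R, time spent handling clams is better spent searching.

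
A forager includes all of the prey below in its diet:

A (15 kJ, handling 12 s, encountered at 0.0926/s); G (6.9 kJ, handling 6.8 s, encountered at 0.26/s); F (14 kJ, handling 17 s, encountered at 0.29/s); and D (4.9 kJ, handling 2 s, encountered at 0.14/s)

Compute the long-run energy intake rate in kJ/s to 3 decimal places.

0.872 kJ/s

R = (0.0926×15 + 0.26×6.9 + 0.29×14 + 0.14×4.9) / (1 + 0.0926×12 + 0.26×6.8 + 0.29×17 + 0.14×2) = 7.929/9.089 = 0.8724 kJ/s.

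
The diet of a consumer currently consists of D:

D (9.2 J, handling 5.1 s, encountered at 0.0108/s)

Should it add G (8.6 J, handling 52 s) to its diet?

Current rate: (0.0108×9.2)/(1 + 0.0108×5.1) = 0.09417 J/s.
Profitability of G: 8.6/52 = 0.1654 J/s.
0.1654 > 0.09417, so adding G raises the average — include it.

Yes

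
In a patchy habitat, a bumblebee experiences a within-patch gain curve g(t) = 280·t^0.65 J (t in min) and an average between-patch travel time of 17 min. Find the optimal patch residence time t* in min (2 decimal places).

31.57 min

By the marginal value theorem, leave when the instantaneous gain rate g'(t) equals the habitat-wide average g(t)/(T + t).
g'(t) = 0.65·280·t^-0.35. Setting 0.65·280·t^-0.35 = 280·t^0.65/(17+t) gives 0.65(17+t) = t, so 0.35·t = 0.65×17.
t* = 0.65×17/0.35 = 31.57 min.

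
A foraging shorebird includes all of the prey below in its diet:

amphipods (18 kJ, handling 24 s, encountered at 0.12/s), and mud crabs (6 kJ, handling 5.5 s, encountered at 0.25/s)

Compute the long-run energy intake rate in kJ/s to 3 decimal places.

0.696 kJ/s

Energy encountered per unit search time: 0.12×18 + 0.25×6 = 3.66 kJ/s.
Handling time per unit search time: 0.12×24 + 0.25×5.5 = 4.255.
Rate = 3.66/(1 + 4.255) = 0.6965 kJ/s.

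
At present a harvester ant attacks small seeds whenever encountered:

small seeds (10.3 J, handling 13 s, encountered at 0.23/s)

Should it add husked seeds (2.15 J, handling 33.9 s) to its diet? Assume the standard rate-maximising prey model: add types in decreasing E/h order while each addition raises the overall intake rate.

On small seeds alone, R = ΣλE/(1+Σλh) = 2.369/3.99 = 0.5937 J/s.
husked seeds: E/h = 2.15/33.9 = 0.06342 J/s.
0.06342 < 0.5937, so adding husked seeds would lower the average — exclude it.

No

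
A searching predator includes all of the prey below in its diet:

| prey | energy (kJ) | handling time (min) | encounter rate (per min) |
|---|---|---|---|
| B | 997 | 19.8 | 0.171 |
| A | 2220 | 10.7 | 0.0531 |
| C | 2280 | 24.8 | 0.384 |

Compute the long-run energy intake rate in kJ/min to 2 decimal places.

80.39 kJ/min

R = (0.171×997 + 0.0531×2220 + 0.384×2280) / (1 + 0.171×19.8 + 0.0531×10.7 + 0.384×24.8) = 1164/14.48 = 80.39 kJ/min.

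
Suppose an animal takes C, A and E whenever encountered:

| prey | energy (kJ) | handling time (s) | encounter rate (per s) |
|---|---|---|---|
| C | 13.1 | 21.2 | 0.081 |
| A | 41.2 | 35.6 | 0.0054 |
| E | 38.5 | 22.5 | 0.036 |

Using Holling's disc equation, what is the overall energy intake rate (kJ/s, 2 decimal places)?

0.72 kJ/s

R = (0.081×13.1 + 0.0054×41.2 + 0.036×38.5) / (1 + 0.081×21.2 + 0.0054×35.6 + 0.036×22.5) = 2.67/3.719 = 0.7177 kJ/s.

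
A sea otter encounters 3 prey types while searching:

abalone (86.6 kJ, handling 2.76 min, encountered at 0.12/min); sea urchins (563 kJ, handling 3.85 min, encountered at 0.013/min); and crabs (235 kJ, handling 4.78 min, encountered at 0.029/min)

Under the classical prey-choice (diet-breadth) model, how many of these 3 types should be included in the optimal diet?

E/h in descending order: sea urchins 146, crabs 49.2, abalone 31.4 kJ/min. The optimal diet is the largest prefix of this list for which every included type satisfies E_i/h_i > R on the types above it.
Rate on top 1: 6.97. crabs: 49.2 > 6.97 → include.
Rate on top 2: 11.89. abalone: 31.4 > 11.89 → include.
Optimal diet: sea urchins, crabs, abalone — 3 of 3 types.

3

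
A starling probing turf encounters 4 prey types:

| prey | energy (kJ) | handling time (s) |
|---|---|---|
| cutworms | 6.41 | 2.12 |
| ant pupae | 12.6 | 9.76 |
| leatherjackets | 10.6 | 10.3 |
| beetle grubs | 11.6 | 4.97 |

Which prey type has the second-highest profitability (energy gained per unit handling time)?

In descending order of E/h:
cutworms: 6.41/2.12 = 3.02 kJ/s
beetle grubs: 11.6/4.97 = 2.33 kJ/s
ant pupae: 12.6/9.76 = 1.29 kJ/s
leatherjackets: 10.6/10.3 = 1.03 kJ/s

beetle grubs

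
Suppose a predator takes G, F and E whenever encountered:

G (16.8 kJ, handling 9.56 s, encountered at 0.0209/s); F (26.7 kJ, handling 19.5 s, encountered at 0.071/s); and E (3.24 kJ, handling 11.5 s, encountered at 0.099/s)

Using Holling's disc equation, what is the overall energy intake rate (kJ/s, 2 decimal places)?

Energy encountered per unit search time: 0.0209×16.8 + 0.071×26.7 + 0.099×3.24 = 2.568 kJ/s.
Handling time per unit search time: 0.0209×9.56 + 0.071×19.5 + 0.099×11.5 = 2.723.
Rate = 2.568/(1 + 2.723) = 0.6897 kJ/s.

0.69 kJ/s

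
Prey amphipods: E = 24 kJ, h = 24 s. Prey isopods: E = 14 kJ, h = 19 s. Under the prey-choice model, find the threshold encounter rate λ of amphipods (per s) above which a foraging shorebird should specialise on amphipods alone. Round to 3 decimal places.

0.117 per s

The zero-one rule: include isopods iff E₂/h₂ > λE₁/(1+λh₁). Equality gives the switch point.
λE₁h₂ = E₂ + λE₂h₁ ⇒ λ = E₂/(E₁h₂ − E₂h₁) = 14/(456 − 336) = 0.1167 per s.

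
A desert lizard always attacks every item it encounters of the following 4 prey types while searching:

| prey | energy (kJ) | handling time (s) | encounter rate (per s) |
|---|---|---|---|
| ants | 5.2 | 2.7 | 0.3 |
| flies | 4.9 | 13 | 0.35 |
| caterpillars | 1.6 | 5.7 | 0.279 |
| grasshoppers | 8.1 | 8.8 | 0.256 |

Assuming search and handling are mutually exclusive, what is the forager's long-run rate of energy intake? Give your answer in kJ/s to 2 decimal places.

R = (0.3×5.2 + 0.35×4.9 + 0.279×1.6 + 0.256×8.1) / (1 + 0.3×2.7 + 0.35×13 + 0.279×5.7 + 0.256×8.8) = 5.795/10.2 = 0.568 kJ/s.

0.57 kJ/s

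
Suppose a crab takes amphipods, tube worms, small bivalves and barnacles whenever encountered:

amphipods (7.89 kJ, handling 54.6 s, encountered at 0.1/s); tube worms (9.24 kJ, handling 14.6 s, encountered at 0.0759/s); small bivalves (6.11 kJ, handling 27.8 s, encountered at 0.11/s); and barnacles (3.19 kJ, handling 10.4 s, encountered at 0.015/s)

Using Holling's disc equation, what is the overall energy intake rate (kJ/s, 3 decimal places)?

R = (0.1×7.89 + 0.0759×9.24 + 0.11×6.11 + 0.015×3.19) / (1 + 0.1×54.6 + 0.0759×14.6 + 0.11×27.8 + 0.015×10.4) = 2.21/10.78 = 0.205 kJ/s.

0.205 kJ/s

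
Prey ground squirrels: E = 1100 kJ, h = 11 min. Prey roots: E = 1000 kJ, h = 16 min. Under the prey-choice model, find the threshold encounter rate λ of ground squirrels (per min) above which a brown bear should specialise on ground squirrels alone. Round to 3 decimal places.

0.152 per min

Drop roots once their profitability E₂/h₂ falls below the rate achievable on ground squirrels alone: E₂/h₂ = λE₁/(1 + λh₁).
Solve for λ: λE₁h₂ = E₂(1 + λh₁) → λ(E₁h₂ − E₂h₁) = E₂ → λ = E₂/(E₁h₂ − E₂h₁).
λ = 1000/(1100×16 − 1000×11) = 1000/6600 = 0.1515 per min.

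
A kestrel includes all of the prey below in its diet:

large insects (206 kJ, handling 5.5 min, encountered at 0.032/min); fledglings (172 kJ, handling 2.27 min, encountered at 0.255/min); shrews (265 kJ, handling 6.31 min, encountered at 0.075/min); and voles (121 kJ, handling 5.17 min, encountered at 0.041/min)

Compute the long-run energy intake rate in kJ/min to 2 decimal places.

Energy encountered per unit search time: 0.032×206 + 0.255×172 + 0.075×265 + 0.041×121 = 75.29 kJ/min.
Handling time per unit search time: 0.032×5.5 + 0.255×2.27 + 0.075×6.31 + 0.041×5.17 = 1.44.
Rate = 75.29/(1 + 1.44) = 30.85 kJ/min.

30.85 kJ/min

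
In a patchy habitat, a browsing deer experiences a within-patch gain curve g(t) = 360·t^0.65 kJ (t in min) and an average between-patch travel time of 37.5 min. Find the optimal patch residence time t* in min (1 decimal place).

69.6 min

By the marginal value theorem, leave when the instantaneous gain rate g'(t) equals the habitat-wide average g(t)/(T + t).
g'(t) = 0.65·360·t^-0.35. Setting 0.65·360·t^-0.35 = 360·t^0.65/(37.5+t) gives 0.65(37.5+t) = t, so 0.35·t = 0.65×37.5.
t* = 0.65×37.5/0.35 = 69.64 min.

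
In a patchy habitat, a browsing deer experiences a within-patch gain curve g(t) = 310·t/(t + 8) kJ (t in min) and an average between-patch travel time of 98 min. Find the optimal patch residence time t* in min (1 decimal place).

28.0 min

By the marginal value theorem, leave when the instantaneous gain rate g'(t) equals the habitat-wide average g(t)/(T + t).
g'(t) = 310·8/(t + 8)². Setting 310·8/(t+8)² = 310t/[(t+8)(98+t)] gives 8(98+t) = t(t+8), so t² = 8×98 = 784.
t* = √784 = 28 min.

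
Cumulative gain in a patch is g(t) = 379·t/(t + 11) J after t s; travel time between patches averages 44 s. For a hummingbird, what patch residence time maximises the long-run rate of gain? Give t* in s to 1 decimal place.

By the marginal value theorem, leave when the instantaneous gain rate g'(t) equals the habitat-wide average g(t)/(T + t).
g'(t) = 379·11/(t + 11)². Setting 379·11/(t+11)² = 379t/[(t+11)(44+t)] gives 11(44+t) = t(t+11), so t² = 11×44 = 484.
t* = √484 = 22 s.

22.0 s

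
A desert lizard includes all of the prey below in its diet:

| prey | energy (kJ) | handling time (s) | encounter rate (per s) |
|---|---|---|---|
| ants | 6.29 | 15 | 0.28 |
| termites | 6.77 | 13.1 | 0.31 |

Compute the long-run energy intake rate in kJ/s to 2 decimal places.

0.42 kJ/s

Energy encountered per unit search time: 0.28×6.29 + 0.31×6.77 = 3.86 kJ/s.
Handling time per unit search time: 0.28×15 + 0.31×13.1 = 8.261.
Rate = 3.86/(1 + 8.261) = 0.4168 kJ/s.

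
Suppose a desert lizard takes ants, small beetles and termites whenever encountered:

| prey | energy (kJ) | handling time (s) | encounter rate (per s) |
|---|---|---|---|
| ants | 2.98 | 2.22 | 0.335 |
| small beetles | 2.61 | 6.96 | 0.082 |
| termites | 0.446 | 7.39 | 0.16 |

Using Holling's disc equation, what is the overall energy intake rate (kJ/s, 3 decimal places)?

Energy encountered per unit search time: 0.335×2.98 + 0.082×2.61 + 0.16×0.446 = 1.284 kJ/s.
Handling time per unit search time: 0.335×2.22 + 0.082×6.96 + 0.16×7.39 = 2.497.
Rate = 1.284/(1 + 2.497) = 0.3671 kJ/s.

0.367 kJ/s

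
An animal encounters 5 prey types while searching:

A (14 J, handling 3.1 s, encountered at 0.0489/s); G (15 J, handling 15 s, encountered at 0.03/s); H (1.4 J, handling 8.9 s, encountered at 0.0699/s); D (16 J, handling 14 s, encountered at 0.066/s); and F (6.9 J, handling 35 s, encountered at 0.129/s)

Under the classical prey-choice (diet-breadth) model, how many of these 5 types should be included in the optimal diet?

Profitabilities (E/h, J/s): A 4.52, D 1.14, G 1, F 0.197, H 0.157. Add prey in this order while the next type's profitability exceeds the intake rate on those already taken.
Rate on top 1: 0.5945. D: 1.14 > 0.5945 → include.
Rate on top 2: 0.8386. G: 1 > 0.8386 → include.
Rate on top 3: 0.8674. F: 0.197 < 0.8674 → exclude; stop.
Optimal diet: A, D, G — 3 of 5 types.

3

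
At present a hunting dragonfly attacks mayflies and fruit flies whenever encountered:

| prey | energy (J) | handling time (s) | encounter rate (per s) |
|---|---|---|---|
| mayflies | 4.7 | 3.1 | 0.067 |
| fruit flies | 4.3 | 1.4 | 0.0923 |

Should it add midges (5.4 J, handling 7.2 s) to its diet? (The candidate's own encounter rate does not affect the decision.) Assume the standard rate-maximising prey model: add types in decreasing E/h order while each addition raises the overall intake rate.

Yes

Current rate: (0.067×4.7 + 0.0923×4.3)/(1 + 0.067×3.1 + 0.0923×1.4) = 0.5324 J/s.
midges: E/h = 5.4/7.2 = 0.75 J/s.
Since 0.75 > R, including midges increases the long-run rate.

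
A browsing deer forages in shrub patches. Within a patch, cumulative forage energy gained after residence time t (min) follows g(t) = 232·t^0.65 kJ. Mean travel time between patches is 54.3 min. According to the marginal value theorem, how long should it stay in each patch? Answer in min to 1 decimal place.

By the marginal value theorem, leave when the instantaneous gain rate g'(t) equals the habitat-wide average g(t)/(T + t).
g'(t) = 0.65·232·t^-0.35. Setting 0.65·232·t^-0.35 = 232·t^0.65/(54.3+t) gives 0.65(54.3+t) = t, so 0.35·t = 0.65×54.3.
t* = 0.65×54.3/0.35 = 100.8 min.

100.8 min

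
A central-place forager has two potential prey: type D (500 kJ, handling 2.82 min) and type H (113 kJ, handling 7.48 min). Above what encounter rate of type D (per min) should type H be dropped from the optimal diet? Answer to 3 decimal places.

0.033 per min

Drop type H once their profitability E₂/h₂ falls below the rate achievable on type D alone: E₂/h₂ = λE₁/(1 + λh₁).
Solve for λ: λE₁h₂ = E₂(1 + λh₁) → λ(E₁h₂ − E₂h₁) = E₂ → λ = E₂/(E₁h₂ − E₂h₁).
λ = 113/(500×7.48 − 113×2.82) = 113/3421 = 0.03303 per min.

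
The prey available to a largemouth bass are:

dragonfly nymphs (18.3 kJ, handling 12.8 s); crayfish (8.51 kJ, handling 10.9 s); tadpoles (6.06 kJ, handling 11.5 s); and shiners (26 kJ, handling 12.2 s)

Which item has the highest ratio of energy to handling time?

shiners

In descending order of E/h:
shiners: 26/12.2 = 2.13 kJ/s
dragonfly nymphs: 18.3/12.8 = 1.43 kJ/s
crayfish: 8.51/10.9 = 0.781 kJ/s
tadpoles: 6.06/11.5 = 0.527 kJ/s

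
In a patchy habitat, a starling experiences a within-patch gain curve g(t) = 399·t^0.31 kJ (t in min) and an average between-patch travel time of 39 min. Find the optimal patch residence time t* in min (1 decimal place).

17.5 min

Maximise g(t)/(T+t): set derivative to zero → g'(t)(T+t) = g(t).
g'(t) = 0.31·399·t^-0.69. Setting 0.31·399·t^-0.69 = 399·t^0.31/(39+t) gives 0.31(39+t) = t, so 0.69·t = 0.31×39.
t* = 0.31×39/0.69 = 17.52 min.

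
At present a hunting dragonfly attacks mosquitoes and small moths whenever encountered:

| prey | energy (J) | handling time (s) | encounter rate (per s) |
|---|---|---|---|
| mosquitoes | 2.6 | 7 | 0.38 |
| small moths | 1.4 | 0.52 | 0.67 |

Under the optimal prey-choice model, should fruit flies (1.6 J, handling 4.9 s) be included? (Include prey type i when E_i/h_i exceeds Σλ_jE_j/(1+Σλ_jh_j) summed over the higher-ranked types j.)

Current rate: (0.38×2.6 + 0.67×1.4)/(1 + 0.38×7 + 0.67×0.52) = 0.4805 J/s.
fruit flies: E/h = 1.6/4.9 = 0.3265 J/s.
0.3265 < 0.4805, so adding fruit flies would lower the average — exclude it.

No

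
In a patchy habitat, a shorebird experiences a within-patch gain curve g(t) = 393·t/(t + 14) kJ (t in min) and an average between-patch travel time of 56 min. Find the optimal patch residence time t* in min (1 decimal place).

Optimal t* satisfies g'(t*) = g(t*)/(T + t*).
g'(t) = 393·14/(t + 14)². Setting 393·14/(t+14)² = 393t/[(t+14)(56+t)] gives 14(56+t) = t(t+14), so t² = 14×56 = 784.
t* = √784 = 28 min.

28.0 min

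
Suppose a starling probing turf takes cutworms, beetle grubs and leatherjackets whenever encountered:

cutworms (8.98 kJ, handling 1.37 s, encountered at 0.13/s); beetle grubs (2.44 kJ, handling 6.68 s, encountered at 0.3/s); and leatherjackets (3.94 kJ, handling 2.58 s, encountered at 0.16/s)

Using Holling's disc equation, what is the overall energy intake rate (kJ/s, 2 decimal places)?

Energy encountered per unit search time: 0.13×8.98 + 0.3×2.44 + 0.16×3.94 = 2.53 kJ/s.
Handling time per unit search time: 0.13×1.37 + 0.3×6.68 + 0.16×2.58 = 2.595.
Rate = 2.53/(1 + 2.595) = 0.7037 kJ/s.

0.70 kJ/s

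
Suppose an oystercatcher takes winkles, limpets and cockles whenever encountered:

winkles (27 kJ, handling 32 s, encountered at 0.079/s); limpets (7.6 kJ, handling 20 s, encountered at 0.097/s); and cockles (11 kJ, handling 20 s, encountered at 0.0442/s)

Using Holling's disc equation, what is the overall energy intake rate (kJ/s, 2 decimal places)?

0.53 kJ/s

R = (0.079×27 + 0.097×7.6 + 0.0442×11) / (1 + 0.079×32 + 0.097×20 + 0.0442×20) = 3.356/6.352 = 0.5284 kJ/s.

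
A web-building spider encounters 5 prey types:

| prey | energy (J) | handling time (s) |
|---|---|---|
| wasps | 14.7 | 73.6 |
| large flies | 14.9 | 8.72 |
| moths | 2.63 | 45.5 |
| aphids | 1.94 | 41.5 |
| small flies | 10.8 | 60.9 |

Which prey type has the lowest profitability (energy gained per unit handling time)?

aphids

In descending order of E/h:
large flies: 14.9/8.72 = 1.71 J/s
wasps: 14.7/73.6 = 0.2 J/s
small flies: 10.8/60.9 = 0.177 J/s
moths: 2.63/45.5 = 0.0578 J/s
aphids: 1.94/41.5 = 0.0467 J/s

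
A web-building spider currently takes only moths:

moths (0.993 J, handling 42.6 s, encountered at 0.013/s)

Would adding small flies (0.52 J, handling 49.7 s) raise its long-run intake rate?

Yes

Intake rate on the current diet: R = (0.013×0.993) / (1 + 0.013×42.6) = 0.01291/1.554 = 0.008308 J/s.
small flies: E/h = 0.52/49.7 = 0.01046 J/s.
Since 0.01046 > R, including small flies increases the long-run rate.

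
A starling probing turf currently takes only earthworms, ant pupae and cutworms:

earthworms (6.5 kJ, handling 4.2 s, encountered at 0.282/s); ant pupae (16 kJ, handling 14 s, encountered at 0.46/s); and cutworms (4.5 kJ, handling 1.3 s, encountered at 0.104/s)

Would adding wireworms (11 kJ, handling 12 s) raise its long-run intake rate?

No

Intake rate on the current diet: R = (0.282×6.5 + 0.46×16 + 0.104×4.5) / (1 + 0.282×4.2 + 0.46×14 + 0.104×1.3) = 9.661/8.76 = 1.103 kJ/s.
Profitability of wireworms: 11/12 = 0.9167 kJ/s.
Since 0.9167 < R, time spent handling wireworms is better spent searching.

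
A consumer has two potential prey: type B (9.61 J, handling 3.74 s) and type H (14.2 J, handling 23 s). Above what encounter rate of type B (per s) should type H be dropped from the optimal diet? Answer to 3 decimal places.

0.085 per s

The zero-one rule: include type H iff E₂/h₂ > λE₁/(1+λh₁). Equality gives the switch point.
λE₁h₂ = E₂ + λE₂h₁ ⇒ λ = E₂/(E₁h₂ − E₂h₁) = 14.2/(221 − 53.11) = 0.08456 per s.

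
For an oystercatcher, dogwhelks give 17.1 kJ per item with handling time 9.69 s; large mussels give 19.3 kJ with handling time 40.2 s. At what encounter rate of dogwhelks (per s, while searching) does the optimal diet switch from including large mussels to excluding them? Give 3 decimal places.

Drop large mussels once their profitability E₂/h₂ falls below the rate achievable on dogwhelks alone: E₂/h₂ = λE₁/(1 + λh₁).
Solve for λ: λE₁h₂ = E₂(1 + λh₁) → λ(E₁h₂ − E₂h₁) = E₂ → λ = E₂/(E₁h₂ − E₂h₁).
λ = 19.3/(17.1×40.2 − 19.3×9.69) = 19.3/500.4 = 0.03857 per s.

0.039 per s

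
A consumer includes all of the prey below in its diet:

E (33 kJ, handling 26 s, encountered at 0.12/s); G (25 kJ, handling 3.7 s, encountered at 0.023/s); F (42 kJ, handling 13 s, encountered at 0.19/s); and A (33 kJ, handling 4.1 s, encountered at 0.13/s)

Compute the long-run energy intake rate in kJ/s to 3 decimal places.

R = (0.12×33 + 0.023×25 + 0.19×42 + 0.13×33) / (1 + 0.12×26 + 0.023×3.7 + 0.19×13 + 0.13×4.1) = 16.8/7.208 = 2.331 kJ/s.

2.331 kJ/s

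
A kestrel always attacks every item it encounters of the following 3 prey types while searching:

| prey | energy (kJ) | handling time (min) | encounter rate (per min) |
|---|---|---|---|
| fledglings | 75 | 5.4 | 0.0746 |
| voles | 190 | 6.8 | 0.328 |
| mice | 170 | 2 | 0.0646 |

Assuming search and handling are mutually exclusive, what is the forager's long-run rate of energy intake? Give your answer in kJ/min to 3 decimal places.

R = Σλ_iE_i / (1 + Σλ_ih_i)
Numerator: 0.0746×75 + 0.328×190 + 0.0646×170 = 78.9
Denominator: 1 + 0.0746×5.4 + 0.328×6.8 + 0.0646×2 = 3.762
R = 78.9/3.762 = 20.97 kJ/min

20.970 kJ/min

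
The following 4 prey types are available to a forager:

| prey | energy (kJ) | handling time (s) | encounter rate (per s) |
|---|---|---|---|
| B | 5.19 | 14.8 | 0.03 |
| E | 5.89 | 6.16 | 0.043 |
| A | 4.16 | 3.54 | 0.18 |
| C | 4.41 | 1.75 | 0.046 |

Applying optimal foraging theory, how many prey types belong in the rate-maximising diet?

E/h in descending order: C 2.52, A 1.18, E 0.956, B 0.351 kJ/s. The optimal diet is the largest prefix of this list for which every included type satisfies E_i/h_i > R on the types above it.
Rate on top 1: 0.1877. A: 1.18 > 0.1877 → include.
Rate on top 2: 0.554. E: 0.956 > 0.554 → include.
Rate on top 3: 0.6078. B: 0.351 < 0.6078 → exclude; stop.
Optimal diet: C, A, E — 3 of 4 types.

3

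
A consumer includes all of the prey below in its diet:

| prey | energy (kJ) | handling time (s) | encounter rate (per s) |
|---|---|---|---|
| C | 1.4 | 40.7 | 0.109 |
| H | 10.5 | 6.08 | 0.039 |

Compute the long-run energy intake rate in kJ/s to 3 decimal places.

0.099 kJ/s

R = Σλ_iE_i / (1 + Σλ_ih_i)
Numerator: 0.109×1.4 + 0.039×10.5 = 0.5621
Denominator: 1 + 0.109×40.7 + 0.039×6.08 = 5.673
R = 0.5621/5.673 = 0.09908 kJ/s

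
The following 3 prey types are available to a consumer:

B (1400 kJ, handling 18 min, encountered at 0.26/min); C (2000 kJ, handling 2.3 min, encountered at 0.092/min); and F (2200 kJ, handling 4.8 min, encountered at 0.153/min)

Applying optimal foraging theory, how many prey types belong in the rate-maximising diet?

E/h in descending order: C 870, F 458, B 77.8 kJ/min. The optimal diet is the largest prefix of this list for which every included type satisfies E_i/h_i > R on the types above it.
Rate on top 1: 151.9. F: 458 > 151.9 → include.
Rate on top 2: 267.5. B: 77.8 < 267.5 → exclude; stop.
Optimal diet: C, F — 2 of 3 types.

2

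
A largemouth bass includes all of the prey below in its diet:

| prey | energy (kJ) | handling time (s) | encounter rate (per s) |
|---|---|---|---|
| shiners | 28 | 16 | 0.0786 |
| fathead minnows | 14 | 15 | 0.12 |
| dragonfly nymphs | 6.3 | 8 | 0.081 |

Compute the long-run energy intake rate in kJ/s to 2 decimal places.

0.93 kJ/s

Energy encountered per unit search time: 0.0786×28 + 0.12×14 + 0.081×6.3 = 4.391 kJ/s.
Handling time per unit search time: 0.0786×16 + 0.12×15 + 0.081×8 = 3.706.
Rate = 4.391/(1 + 3.706) = 0.9332 kJ/s.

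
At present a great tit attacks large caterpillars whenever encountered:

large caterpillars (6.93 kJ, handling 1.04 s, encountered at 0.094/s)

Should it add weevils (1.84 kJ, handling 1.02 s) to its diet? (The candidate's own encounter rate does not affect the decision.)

Intake rate on the current diet: R = (0.094×6.93) / (1 + 0.094×1.04) = 0.6514/1.098 = 0.5934 kJ/s.
weevils: E/h = 1.84/1.02 = 1.804 kJ/s.
1.804 > 0.5934, so adding weevils raises the average — include it.

Yes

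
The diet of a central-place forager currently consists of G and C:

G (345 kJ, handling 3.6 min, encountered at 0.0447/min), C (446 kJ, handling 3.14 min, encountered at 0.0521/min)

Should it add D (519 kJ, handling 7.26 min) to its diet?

Current rate: (0.0447×345 + 0.0521×446)/(1 + 0.0447×3.6 + 0.0521×3.14) = 29.19 kJ/min.
Profitability of D: 519/7.26 = 71.49 kJ/min.
Since 71.49 > R, including D increases the long-run rate.

Yes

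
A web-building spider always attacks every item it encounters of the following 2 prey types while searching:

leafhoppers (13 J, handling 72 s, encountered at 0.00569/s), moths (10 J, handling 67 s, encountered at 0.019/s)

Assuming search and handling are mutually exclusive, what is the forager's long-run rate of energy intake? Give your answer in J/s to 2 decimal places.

R = Σλ_iE_i / (1 + Σλ_ih_i)
Numerator: 0.00569×13 + 0.019×10 = 0.264
Denominator: 1 + 0.00569×72 + 0.019×67 = 2.683
R = 0.264/2.683 = 0.0984 J/s

0.10 J/s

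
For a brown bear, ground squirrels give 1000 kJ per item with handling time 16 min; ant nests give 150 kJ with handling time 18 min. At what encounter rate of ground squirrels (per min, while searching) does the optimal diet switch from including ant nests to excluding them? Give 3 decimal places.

Drop ant nests once their profitability E₂/h₂ falls below the rate achievable on ground squirrels alone: E₂/h₂ = λE₁/(1 + λh₁).
Solve for λ: λE₁h₂ = E₂(1 + λh₁) → λ(E₁h₂ − E₂h₁) = E₂ → λ = E₂/(E₁h₂ − E₂h₁).
λ = 150/(1000×18 − 150×16) = 150/1.56e+04 = 0.009615 per min.

0.010 per min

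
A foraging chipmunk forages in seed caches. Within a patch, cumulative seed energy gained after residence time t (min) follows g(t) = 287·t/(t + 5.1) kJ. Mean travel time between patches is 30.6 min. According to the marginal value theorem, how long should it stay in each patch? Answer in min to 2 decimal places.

12.49 min

Maximise g(t)/(T+t): set derivative to zero → g'(t)(T+t) = g(t).
g'(t) = 287·5.1/(t + 5.1)². Setting 287·5.1/(t+5.1)² = 287t/[(t+5.1)(30.6+t)] gives 5.1(30.6+t) = t(t+5.1), so t² = 5.1×30.6 = 156.1.
t* = √156.1 = 12.49 min.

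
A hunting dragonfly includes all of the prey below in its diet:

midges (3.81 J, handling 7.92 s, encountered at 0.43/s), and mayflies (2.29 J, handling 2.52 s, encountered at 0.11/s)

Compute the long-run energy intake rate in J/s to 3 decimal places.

0.404 J/s

Energy encountered per unit search time: 0.43×3.81 + 0.11×2.29 = 1.89 J/s.
Handling time per unit search time: 0.43×7.92 + 0.11×2.52 = 3.683.
Rate = 1.89/(1 + 3.683) = 0.4036 J/s.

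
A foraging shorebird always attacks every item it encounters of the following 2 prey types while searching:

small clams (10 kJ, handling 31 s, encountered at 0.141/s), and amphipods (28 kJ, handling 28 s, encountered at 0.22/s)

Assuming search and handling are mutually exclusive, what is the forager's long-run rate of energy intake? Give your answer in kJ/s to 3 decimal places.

Energy encountered per unit search time: 0.141×10 + 0.22×28 = 7.57 kJ/s.
Handling time per unit search time: 0.141×31 + 0.22×28 = 10.53.
Rate = 7.57/(1 + 10.53) = 0.6565 kJ/s.

0.656 kJ/s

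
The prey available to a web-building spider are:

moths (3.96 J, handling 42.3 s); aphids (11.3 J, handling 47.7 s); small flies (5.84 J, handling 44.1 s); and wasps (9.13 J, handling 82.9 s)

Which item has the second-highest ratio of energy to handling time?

small flies

In descending order of E/h:
aphids: 11.3/47.7 = 0.237 J/s
small flies: 5.84/44.1 = 0.132 J/s
wasps: 9.13/82.9 = 0.11 J/s
moths: 3.96/42.3 = 0.0936 J/s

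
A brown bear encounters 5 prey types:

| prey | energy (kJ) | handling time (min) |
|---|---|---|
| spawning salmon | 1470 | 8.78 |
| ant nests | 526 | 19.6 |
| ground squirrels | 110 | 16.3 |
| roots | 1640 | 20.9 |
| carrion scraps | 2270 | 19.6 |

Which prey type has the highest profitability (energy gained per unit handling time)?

spawning salmon

Profitability E/h (kJ/min): spawning salmon = 1470/8.78 = 167, ant nests = 526/19.6 = 26.8, ground squirrels = 110/16.3 = 6.75, roots = 1640/20.9 = 78.5, carrion scraps = 2270/19.6 = 116.
Ranked: spawning salmon > carrion scraps > roots > ant nests > ground squirrels.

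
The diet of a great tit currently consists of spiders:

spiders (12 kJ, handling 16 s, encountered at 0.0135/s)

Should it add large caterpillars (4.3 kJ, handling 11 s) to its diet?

Yes

Intake rate on the current diet: R = (0.0135×12) / (1 + 0.0135×16) = 0.162/1.216 = 0.1332 kJ/s.
large caterpillars: E/h = 4.3/11 = 0.3909 kJ/s.
Since 0.3909 > R, including large caterpillars increases the long-run rate.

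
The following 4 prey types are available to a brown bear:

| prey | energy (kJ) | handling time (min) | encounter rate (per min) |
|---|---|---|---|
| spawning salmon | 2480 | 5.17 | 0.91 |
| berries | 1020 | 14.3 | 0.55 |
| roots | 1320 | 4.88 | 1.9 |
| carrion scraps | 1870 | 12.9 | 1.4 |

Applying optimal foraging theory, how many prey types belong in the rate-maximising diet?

Rank by E/h (kJ/min): spawning salmon 480, roots 270, carrion scraps 145, berries 71.3. Include each in turn until the next type's E/h falls below the running intake rate.
Rate on top 1: 395.6. roots: 270 < 395.6 → exclude; stop.
Optimal diet: spawning salmon — 1 of 4 types.

1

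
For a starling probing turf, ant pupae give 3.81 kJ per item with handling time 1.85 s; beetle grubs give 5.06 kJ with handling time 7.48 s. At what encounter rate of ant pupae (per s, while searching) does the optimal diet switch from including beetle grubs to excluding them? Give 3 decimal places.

The zero-one rule: include beetle grubs iff E₂/h₂ > λE₁/(1+λh₁). Equality gives the switch point.
λE₁h₂ = E₂ + λE₂h₁ ⇒ λ = E₂/(E₁h₂ − E₂h₁) = 5.06/(28.5 − 9.361) = 0.2644 per s.

0.264 per s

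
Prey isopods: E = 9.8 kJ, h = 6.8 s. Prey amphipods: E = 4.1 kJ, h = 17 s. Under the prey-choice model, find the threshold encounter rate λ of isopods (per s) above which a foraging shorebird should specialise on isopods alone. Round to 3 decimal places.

0.030 per s

Drop amphipods once their profitability E₂/h₂ falls below the rate achievable on isopods alone: E₂/h₂ = λE₁/(1 + λh₁).
Solve for λ: λE₁h₂ = E₂(1 + λh₁) → λ(E₁h₂ − E₂h₁) = E₂ → λ = E₂/(E₁h₂ − E₂h₁).
λ = 4.1/(9.8×17 − 4.1×6.8) = 4.1/138.7 = 0.02956 per s.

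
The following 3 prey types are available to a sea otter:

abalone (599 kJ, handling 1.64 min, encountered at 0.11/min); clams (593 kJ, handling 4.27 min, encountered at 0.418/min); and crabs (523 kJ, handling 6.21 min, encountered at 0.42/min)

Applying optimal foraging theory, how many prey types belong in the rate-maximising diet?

Rank by E/h (kJ/min): abalone 365, clams 139, crabs 84.2. Include each in turn until the next type's E/h falls below the running intake rate.
Rate on top 1: 55.82. clams: 139 > 55.82 → include.
Rate on top 2: 105.8. crabs: 84.2 < 105.8 → exclude; stop.
Optimal diet: abalone, clams — 2 of 3 types.

2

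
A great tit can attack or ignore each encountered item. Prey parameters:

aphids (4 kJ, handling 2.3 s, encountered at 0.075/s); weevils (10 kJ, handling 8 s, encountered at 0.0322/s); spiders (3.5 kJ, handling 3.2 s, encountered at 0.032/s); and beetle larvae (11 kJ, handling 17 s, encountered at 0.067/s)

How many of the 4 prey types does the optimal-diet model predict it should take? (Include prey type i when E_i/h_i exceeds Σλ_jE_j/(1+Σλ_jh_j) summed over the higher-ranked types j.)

E/h in descending order: aphids 1.74, weevils 1.25, spiders 1.09, beetle larvae 0.647 kJ/s. The optimal diet is the largest prefix of this list for which every included type satisfies E_i/h_i > R on the types above it.
Rate on top 1: 0.2559. weevils: 1.25 > 0.2559 → include.
Rate on top 2: 0.4349. spiders: 1.09 > 0.4349 → include.
Rate on top 3: 0.479. beetle larvae: 0.647 > 0.479 → include.
Optimal diet: aphids, weevils, spiders, beetle larvae — 4 of 4 types.

4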